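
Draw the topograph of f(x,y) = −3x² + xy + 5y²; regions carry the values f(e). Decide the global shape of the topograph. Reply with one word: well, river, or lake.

D = b²−4ac = 1² − 4·(-3)·5 = 61
D > 0 non-square ⇒ indefinite ⇒ periodic river

river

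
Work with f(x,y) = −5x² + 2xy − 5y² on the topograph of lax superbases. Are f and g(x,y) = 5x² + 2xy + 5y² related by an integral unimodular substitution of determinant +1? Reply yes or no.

D₁ = -96, D₂ = -96
f is negative-definite; reduce −f:
−f: flip: (5,-2,5)→(5,2,5)
−f: reduced (well bottom): (5,2,5) with a≤c, −a<b≤a
flip sign back: reduced form of f is (-5,-2,-5)
g: reduced (well bottom): (5,2,5) with a≤c, −a<b≤a
reduced forms (-5, -2, -5) vs (5, 2, 5) ⇒ inequivalent

no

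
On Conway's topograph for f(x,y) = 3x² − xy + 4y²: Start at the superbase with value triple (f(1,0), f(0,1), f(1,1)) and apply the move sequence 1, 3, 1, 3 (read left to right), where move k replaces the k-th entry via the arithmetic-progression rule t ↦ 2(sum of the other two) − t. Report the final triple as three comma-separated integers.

start (3,4,6) = (f(1,0),f(0,1),f(1,1))
replace slot 1: 2·(4+6) − 3 = 17 → (17,4,6)
replace slot 3: 2·(17+4) − 6 = 36 → (17,4,36)
replace slot 1: 2·(4+36) − 17 = 63 → (63,4,36)
replace slot 3: 2·(63+4) − 36 = 98 → (63,4,98)

63,4,98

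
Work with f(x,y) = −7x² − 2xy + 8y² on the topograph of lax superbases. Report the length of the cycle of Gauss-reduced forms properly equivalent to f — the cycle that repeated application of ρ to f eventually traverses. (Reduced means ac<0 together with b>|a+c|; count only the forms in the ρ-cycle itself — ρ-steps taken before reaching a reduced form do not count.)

D = 228, ⌊√D⌋ = 15
descent: ρ → (8,2,-7)  [lands on river]
river: ρ → (-7,12,3)
river: ρ → (3,12,-7)
river: ρ → (-7,2,8)
river: ρ → (8,14,-1)
river: ρ → (-1,14,8)
ρ-cycle length = 6 (tail of 1 descent step not counted)

6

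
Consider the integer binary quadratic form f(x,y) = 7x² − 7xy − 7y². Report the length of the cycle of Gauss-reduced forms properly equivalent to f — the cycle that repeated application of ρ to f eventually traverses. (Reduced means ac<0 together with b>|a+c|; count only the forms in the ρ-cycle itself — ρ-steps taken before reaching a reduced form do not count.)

D = 245, ⌊√D⌋ = 15
descent: ρ → (-7,7,7)  [lands on river]
river: ρ → (7,7,-7)
ρ-cycle length = 2 (tail of 1 descent step not counted)

2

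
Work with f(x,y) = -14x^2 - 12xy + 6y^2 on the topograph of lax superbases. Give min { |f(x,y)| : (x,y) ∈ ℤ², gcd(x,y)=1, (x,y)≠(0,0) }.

descent: ρ → (6,12,-14)  [lands on river]
river: ρ → (-14,16,4)
river: ρ → (4,16,-14)
river: ρ → (-14,12,6)
closes: descent 1, river 4
min |a| on river = 4

4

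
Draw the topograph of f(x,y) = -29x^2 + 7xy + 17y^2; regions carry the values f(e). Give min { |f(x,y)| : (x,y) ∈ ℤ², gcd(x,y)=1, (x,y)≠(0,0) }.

descent: ρ → (17,27,-19)  [lands on river]
river: ρ → (-19,11,25)
river: ρ → (25,39,-5)
river: ρ → (-5,41,17)
closes: descent 1, river 4
min |a| on river = 5

5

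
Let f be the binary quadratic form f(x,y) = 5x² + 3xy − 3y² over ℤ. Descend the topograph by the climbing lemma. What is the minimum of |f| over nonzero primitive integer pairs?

river: ρ → (-3,3,5)
river: ρ → (5,7,-1)
river: ρ → (-1,7,5)
river: ρ → (5,3,-3)
closes: descent 0, river 4
min |a| on river = 1

1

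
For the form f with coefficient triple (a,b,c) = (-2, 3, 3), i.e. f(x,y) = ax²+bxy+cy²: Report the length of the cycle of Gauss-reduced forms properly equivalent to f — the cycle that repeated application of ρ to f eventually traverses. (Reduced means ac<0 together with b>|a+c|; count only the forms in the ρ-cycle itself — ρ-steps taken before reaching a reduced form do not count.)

D = 33, ⌊√D⌋ = 5
river: ρ → (3,3,-2)
river: ρ → (-2,5,1)
river: ρ → (1,5,-2)
river: ρ → (-2,3,3)
ρ-cycle length = 4 (tail of 0 descent steps not counted)

4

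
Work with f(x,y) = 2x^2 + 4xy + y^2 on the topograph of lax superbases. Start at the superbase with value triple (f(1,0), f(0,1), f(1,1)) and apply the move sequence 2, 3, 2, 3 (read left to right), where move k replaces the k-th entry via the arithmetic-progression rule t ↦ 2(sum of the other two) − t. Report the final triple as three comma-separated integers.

start (2,1,7) = (f(1,0),f(0,1),f(1,1))
replace slot 2: 2·(2+7) − 1 = 17 → (2,17,7)
replace slot 3: 2·(2+17) − 7 = 31 → (2,17,31)
replace slot 2: 2·(2+31) − 17 = 49 → (2,49,31)
replace slot 3: 2·(2+49) − 31 = 71 → (2,49,71)

2,49,71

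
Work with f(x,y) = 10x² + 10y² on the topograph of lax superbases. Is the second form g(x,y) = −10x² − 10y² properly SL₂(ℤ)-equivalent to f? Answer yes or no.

D₁ = -400, D₂ = -400
f: reduced (well bottom): (10,0,10) with a≤c, −a<b≤a
g is negative-definite; reduce −g:
−g: reduced (well bottom): (10,0,10) with a≤c, −a<b≤a
flip sign back: reduced form of g is (-10,0,-10)
reduced forms (10, 0, 10) vs (-10, 0, -10) ⇒ inequivalent

no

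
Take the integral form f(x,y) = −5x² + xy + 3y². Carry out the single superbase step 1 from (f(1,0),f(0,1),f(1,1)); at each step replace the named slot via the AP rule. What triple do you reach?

start (-5,3,-1) = (f(1,0),f(0,1),f(1,1))
replace slot 1: 2·(3+(-1)) − (-5) = 9 → (9,3,-1)

9,3,-1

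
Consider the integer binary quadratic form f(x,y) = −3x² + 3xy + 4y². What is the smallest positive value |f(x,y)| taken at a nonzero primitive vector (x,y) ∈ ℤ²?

river: ρ → (4,5,-2)
river: ρ → (-2,7,1)
river: ρ → (1,7,-2)
river: ρ → (-2,5,4)
river: ρ → (4,3,-3)
river: ρ → (-3,3,4)
closes: descent 0, river 6
min |a| on river = 1

1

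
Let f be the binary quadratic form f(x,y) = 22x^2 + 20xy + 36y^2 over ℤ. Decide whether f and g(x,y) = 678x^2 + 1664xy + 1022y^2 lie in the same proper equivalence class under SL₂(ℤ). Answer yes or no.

D₁ = -2768, D₂ = -2768
f: reduced (well bottom): (22,20,36) with a≤c, −a<b≤a
g: translate: b→308 (≡1664 mod 1356), so (678,1664,1022)→(678,308,36)
g: flip: (678,308,36)→(36,-308,678)
g: translate: b→-20 (≡-308 mod 72), so (36,-308,678)→(36,-20,22)
g: flip: (36,-20,22)→(22,20,36)
g: reduced (well bottom): (22,20,36) with a≤c, −a<b≤a
reduced forms (22, 20, 36) vs (22, 20, 36) ⇒ equivalent

yes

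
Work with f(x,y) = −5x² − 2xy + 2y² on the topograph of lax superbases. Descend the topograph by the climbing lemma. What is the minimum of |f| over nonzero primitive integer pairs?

descent: ρ → (2,6,-1)  [lands on river]
river: ρ → (-1,6,2)
closes: descent 1, river 2
min |a| on river = 1

1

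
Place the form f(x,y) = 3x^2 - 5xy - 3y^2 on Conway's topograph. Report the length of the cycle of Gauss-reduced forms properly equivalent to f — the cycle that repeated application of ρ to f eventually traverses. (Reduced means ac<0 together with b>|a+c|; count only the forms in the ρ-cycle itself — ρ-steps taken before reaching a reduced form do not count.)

D = 61, ⌊√D⌋ = 7
descent: ρ → (-3,5,3)  [lands on river]
river: ρ → (3,7,-1)
river: ρ → (-1,7,3)
river: ρ → (3,5,-3)
river: ρ → (-3,7,1)
river: ρ → (1,7,-3)
ρ-cycle length = 6 (tail of 1 descent step not counted)

6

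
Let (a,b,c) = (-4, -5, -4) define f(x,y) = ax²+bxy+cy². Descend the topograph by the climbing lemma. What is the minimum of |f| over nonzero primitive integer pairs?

translate: b→-3 (≡5 mod 8), so (4,5,4)→(4,-3,3)
flip: (4,-3,3)→(3,3,4)
reduced (well bottom): (3,3,4) with a≤c, −a<b≤a
well minimum |f| = |-3| = 3 (negative-definite)

3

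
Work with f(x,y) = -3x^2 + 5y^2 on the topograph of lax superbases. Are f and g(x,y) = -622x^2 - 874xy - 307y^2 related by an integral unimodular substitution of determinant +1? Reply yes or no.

D₁ = 60, D₂ = 60
river cycle of f (length 2): (-3, 6, 2), (2, 6, -3)
river cycle of g (length 2): (2, 6, -3), (-3, 6, 2)
cycles coincide ⇒ equivalent

yes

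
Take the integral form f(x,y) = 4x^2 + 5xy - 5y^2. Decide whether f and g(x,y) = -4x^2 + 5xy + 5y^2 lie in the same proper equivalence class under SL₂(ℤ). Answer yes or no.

D₁ = 105, D₂ = 105
river cycle of f (length 6): (-5, 5, 4), (4, 3, -6), (-6, 9, 1), (1, 9, -6), (-6, 3, 4), (4, 5, -5)
river cycle of g (length 6): (5, 5, -4), (-4, 3, 6), (6, 9, -1), (-1, 9, 6), (6, 3, -4), (-4, 5, 5)
cycles differ ⇒ inequivalent

no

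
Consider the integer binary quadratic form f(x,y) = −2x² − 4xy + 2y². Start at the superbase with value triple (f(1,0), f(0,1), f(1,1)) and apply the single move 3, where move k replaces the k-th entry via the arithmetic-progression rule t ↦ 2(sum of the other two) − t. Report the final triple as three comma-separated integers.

start (-2,2,-4) = (f(1,0),f(0,1),f(1,1))
replace slot 3: 2·((-2)+2) − (-4) = 4 → (-2,2,4)

-2,2,4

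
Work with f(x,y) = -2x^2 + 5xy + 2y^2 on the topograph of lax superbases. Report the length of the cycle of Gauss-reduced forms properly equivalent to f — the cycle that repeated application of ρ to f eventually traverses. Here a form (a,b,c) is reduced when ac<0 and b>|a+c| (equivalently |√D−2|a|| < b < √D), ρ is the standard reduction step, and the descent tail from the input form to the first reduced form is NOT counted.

D = 41, ⌊√D⌋ = 6
river: ρ → (2,3,-4)
river: ρ → (-4,5,1)
river: ρ → (1,5,-4)
river: ρ → (-4,3,2)
river: ρ → (2,5,-2)
river: ρ → (-2,3,4)
river: ρ → (4,5,-1)
river: ρ → (-1,5,4)
river: ρ → (4,3,-2)
river: ρ → (-2,5,2)
ρ-cycle length = 10 (tail of 0 descent steps not counted)

10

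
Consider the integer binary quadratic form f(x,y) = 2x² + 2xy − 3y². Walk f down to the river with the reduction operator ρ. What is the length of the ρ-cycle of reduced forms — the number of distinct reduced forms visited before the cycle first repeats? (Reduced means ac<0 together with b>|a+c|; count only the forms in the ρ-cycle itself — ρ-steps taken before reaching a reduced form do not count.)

D = 28, ⌊√D⌋ = 5
river: ρ → (-3,4,1)
river: ρ → (1,4,-3)
river: ρ → (-3,2,2)
river: ρ → (2,2,-3)
ρ-cycle length = 4 (tail of 0 descent steps not counted)

4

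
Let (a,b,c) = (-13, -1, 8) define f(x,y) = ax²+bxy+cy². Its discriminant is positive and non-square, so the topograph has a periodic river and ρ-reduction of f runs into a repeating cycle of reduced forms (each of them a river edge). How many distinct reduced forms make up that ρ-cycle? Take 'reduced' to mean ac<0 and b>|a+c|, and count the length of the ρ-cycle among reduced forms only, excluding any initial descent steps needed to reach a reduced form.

D = 417, ⌊√D⌋ = 20
descent: ρ → (8,17,-4)  [lands on river]
river: ρ → (-4,15,12)
river: ρ → (12,9,-7)
river: ρ → (-7,19,2)
river: ρ → (2,17,-16)
river: ρ → (-16,15,3)
river: ρ → (3,15,-16)
river: ρ → (-16,17,2)
river: ρ → (2,19,-7)
river: ρ → (-7,9,12)
river: ρ → (12,15,-4)
river: ρ → (-4,17,8)
river: ρ → (8,15,-6)
river: ρ → (-6,9,14)
river: ρ → (14,19,-1)
river: ρ → (-1,19,14)
river: ρ → (14,9,-6)
river: ρ → (-6,15,8)
ρ-cycle length = 18 (tail of 1 descent step not counted)

18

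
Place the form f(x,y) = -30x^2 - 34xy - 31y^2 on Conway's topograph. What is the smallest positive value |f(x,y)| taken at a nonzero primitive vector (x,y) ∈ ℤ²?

translate: b→-26 (≡34 mod 60), so (30,34,31)→(30,-26,27)
flip: (30,-26,27)→(27,26,30)
reduced (well bottom): (27,26,30) with a≤c, −a<b≤a
well minimum |f| = |-27| = 27 (negative-definite)

27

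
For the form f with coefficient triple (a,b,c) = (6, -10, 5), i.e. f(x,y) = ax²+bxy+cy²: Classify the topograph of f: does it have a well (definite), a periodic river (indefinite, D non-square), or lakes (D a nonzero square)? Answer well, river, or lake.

D = b²−4ac = (-10)² − 4·6·5 = -20
D < 0 ⇒ definite ⇒ every region one sign ⇒ single well

well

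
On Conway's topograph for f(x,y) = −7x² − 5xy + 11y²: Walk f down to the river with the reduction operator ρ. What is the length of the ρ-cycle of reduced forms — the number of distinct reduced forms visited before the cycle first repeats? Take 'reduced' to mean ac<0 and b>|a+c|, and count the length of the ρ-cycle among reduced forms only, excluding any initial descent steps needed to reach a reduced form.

D = 333, ⌊√D⌋ = 18
descent: ρ → (11,5,-7)  [lands on river]
river: ρ → (-7,9,9)
river: ρ → (9,9,-7)
river: ρ → (-7,5,11)
river: ρ → (11,17,-1)
river: ρ → (-1,17,11)
ρ-cycle length = 6 (tail of 1 descent step not counted)

6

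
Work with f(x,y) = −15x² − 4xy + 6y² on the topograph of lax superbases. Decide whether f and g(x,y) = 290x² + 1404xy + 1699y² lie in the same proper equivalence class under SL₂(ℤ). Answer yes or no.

D₁ = 376, D₂ = 376
river cycle of f (length 16): (6, 16, -5), (-5, 14, 9), (9, 4, -10), (-10, 16, 3), (3, 14, -15), (-15, 16, 2), (2, 16, -15), (-15, 14, 3), (3, 16, -10), (-10, 4, 9), … (6 more)
river cycle of g (length 16): (6, 16, -5), (-5, 14, 9), (9, 4, -10), (-10, 16, 3), (3, 14, -15), (-15, 16, 2), (2, 16, -15), (-15, 14, 3), (3, 16, -10), (-10, 4, 9), … (6 more)
cycles coincide ⇒ equivalent

yes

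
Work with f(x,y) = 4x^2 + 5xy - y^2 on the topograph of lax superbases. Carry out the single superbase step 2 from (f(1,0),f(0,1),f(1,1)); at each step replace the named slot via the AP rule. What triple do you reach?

start (4,-1,8) = (f(1,0),f(0,1),f(1,1))
replace slot 2: 2·(4+8) − (-1) = 25 → (4,25,8)

4,25,8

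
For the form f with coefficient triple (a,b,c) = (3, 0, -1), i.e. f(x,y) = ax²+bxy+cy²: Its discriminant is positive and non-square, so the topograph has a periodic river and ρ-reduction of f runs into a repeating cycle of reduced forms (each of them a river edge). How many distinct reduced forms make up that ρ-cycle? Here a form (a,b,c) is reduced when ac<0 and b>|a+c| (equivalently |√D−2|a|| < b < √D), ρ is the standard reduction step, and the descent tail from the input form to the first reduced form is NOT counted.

D = 12, ⌊√D⌋ = 3
descent: ρ → (-1,2,2)  [lands on river]
river: ρ → (2,2,-1)
ρ-cycle length = 2 (tail of 1 descent step not counted)

2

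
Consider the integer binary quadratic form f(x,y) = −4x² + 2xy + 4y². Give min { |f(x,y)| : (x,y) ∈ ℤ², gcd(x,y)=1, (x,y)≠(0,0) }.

river: ρ → (4,6,-2)
river: ρ → (-2,6,4)
river: ρ → (4,2,-4)
river: ρ → (-4,6,2)
river: ρ → (2,6,-4)
river: ρ → (-4,2,4)
closes: descent 0, river 6
min |a| on river = 2

2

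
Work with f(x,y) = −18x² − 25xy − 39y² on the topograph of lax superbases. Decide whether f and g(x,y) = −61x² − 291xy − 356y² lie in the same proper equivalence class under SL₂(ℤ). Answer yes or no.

D₁ = -2183, D₂ = -2183
f is negative-definite; reduce −f:
−f: translate: b→-11 (≡25 mod 36), so (18,25,39)→(18,-11,32)
−f: reduced (well bottom): (18,-11,32) with a≤c, −a<b≤a
flip sign back: reduced form of f is (-18,11,-32)
g is negative-definite; reduce −g:
−g: translate: b→47 (≡291 mod 122), so (61,291,356)→(61,47,18)
−g: flip: (61,47,18)→(18,-47,61)
−g: translate: b→-11 (≡-47 mod 36), so (18,-47,61)→(18,-11,32)
−g: reduced (well bottom): (18,-11,32) with a≤c, −a<b≤a
flip sign back: reduced form of g is (-18,11,-32)
reduced forms (-18, 11, -32) vs (-18, 11, -32) ⇒ equivalent

yes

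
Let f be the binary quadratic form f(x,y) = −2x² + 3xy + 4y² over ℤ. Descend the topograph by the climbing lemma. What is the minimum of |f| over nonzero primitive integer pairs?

river: ρ → (4,5,-1)
river: ρ → (-1,5,4)
river: ρ → (4,3,-2)
river: ρ → (-2,5,2)
river: ρ → (2,3,-4)
river: ρ → (-4,5,1)
river: ρ → (1,5,-4)
river: ρ → (-4,3,2)
river: ρ → (2,5,-2)
river: ρ → (-2,3,4)
closes: descent 0, river 10
min |a| on river = 1

1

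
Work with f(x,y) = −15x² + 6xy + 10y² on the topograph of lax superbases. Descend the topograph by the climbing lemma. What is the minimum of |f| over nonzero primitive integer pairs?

river: ρ → (10,14,-11)
river: ρ → (-11,8,13)
river: ρ → (13,18,-6)
river: ρ → (-6,18,13)
river: ρ → (13,8,-11)
river: ρ → (-11,14,10)
river: ρ → (10,6,-15)
river: ρ → (-15,24,1)
river: ρ → (1,24,-15)
river: ρ → (-15,6,10)
closes: descent 0, river 10
min |a| on river = 1

1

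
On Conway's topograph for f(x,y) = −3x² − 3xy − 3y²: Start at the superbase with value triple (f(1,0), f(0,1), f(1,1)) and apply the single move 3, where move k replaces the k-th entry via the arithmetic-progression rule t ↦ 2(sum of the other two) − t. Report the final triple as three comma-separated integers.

start (-3,-3,-9) = (f(1,0),f(0,1),f(1,1))
replace slot 3: 2·((-3)+(-3)) − (-9) = -3 → (-3,-3,-3)

-3,-3,-3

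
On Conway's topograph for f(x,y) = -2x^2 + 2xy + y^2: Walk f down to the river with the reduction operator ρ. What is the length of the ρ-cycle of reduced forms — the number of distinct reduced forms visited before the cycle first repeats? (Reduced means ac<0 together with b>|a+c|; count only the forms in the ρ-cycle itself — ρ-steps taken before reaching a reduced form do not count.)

D = 12, ⌊√D⌋ = 3
river: ρ → (1,2,-2)
river: ρ → (-2,2,1)
ρ-cycle length = 2 (tail of 0 descent steps not counted)

2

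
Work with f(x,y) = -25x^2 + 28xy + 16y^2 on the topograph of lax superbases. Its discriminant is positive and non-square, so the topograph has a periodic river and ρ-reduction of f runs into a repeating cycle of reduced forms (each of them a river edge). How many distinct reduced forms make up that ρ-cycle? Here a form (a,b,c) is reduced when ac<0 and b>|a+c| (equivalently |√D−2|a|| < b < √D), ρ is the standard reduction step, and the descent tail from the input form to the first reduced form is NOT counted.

D = 2384, ⌊√D⌋ = 48
river: ρ → (16,36,-17)
river: ρ → (-17,32,20)
river: ρ → (20,48,-1)
river: ρ → (-1,48,20)
river: ρ → (20,32,-17)
river: ρ → (-17,36,16)
river: ρ → (16,28,-25)
river: ρ → (-25,22,19)
river: ρ → (19,16,-28)
river: ρ → (-28,40,7)
river: ρ → (7,44,-16)
river: ρ → (-16,20,31)
river: ρ → (31,42,-5)
river: ρ → (-5,48,4)
river: ρ → (4,48,-5)
river: ρ → (-5,42,31)
river: ρ → (31,20,-16)
river: ρ → (-16,44,7)
river: ρ → (7,40,-28)
river: ρ → (-28,16,19)
river: ρ → (19,22,-25)
river: ρ → (-25,28,16)
ρ-cycle length = 22 (tail of 0 descent steps not counted)

22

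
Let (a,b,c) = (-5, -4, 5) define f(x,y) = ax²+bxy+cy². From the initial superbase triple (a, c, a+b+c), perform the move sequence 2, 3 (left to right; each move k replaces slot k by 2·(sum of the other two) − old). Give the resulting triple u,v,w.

start (-5,5,-4) = (f(1,0),f(0,1),f(1,1))
replace slot 2: 2·((-5)+(-4)) − 5 = -23 → (-5,-23,-4)
replace slot 3: 2·((-5)+(-23)) − (-4) = -52 → (-5,-23,-52)

-5,-23,-52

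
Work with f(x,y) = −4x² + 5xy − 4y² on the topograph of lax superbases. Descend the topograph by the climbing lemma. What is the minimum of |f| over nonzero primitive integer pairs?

translate: b→3 (≡-5 mod 8), so (4,-5,4)→(4,3,3)
flip: (4,3,3)→(3,-3,4)
translate: b→3 (≡-3 mod 6), so (3,-3,4)→(3,3,4)
reduced (well bottom): (3,3,4) with a≤c, −a<b≤a
well minimum |f| = |-3| = 3 (negative-definite)

3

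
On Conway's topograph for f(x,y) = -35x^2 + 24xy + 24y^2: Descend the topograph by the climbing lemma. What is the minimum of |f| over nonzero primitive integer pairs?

river: ρ → (24,24,-35)
river: ρ → (-35,46,13)
river: ρ → (13,58,-11)
river: ρ → (-11,52,28)
river: ρ → (28,60,-3)
river: ρ → (-3,60,28)
river: ρ → (28,52,-11)
river: ρ → (-11,58,13)
river: ρ → (13,46,-35)
river: ρ → (-35,24,24)
closes: descent 0, river 10
min |a| on river = 3

3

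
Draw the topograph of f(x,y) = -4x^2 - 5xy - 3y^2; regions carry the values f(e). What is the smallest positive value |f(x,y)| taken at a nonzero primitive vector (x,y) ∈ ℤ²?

translate: b→-3 (≡5 mod 8), so (4,5,3)→(4,-3,2)
flip: (4,-3,2)→(2,3,4)
translate: b→-1 (≡3 mod 4), so (2,3,4)→(2,-1,3)
reduced (well bottom): (2,-1,3) with a≤c, −a<b≤a
well minimum |f| = |-2| = 2 (negative-definite)

2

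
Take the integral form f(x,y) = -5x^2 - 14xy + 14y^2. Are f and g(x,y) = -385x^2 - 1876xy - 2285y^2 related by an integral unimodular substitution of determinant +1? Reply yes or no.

D₁ = 476, D₂ = 476
river cycle of f (length 8): (14, 14, -5), (-5, 16, 11), (11, 6, -10), (-10, 14, 7), (7, 14, -10), (-10, 6, 11), (11, 16, -5), (-5, 14, 14)
river cycle of g (length 8): (-5, 16, 11), (11, 6, -10), (-10, 14, 7), (7, 14, -10), (-10, 6, 11), (11, 16, -5), (-5, 14, 14), (14, 14, -5)
cycles coincide ⇒ equivalent

yes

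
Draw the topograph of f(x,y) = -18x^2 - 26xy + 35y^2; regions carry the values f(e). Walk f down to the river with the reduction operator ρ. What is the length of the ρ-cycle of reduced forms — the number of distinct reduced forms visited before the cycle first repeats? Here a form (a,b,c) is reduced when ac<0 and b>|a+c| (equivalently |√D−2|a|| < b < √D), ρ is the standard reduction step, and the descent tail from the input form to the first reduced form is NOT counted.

D = 3196, ⌊√D⌋ = 56
descent: ρ → (35,26,-18)  [lands on river]
river: ρ → (-18,46,15)
river: ρ → (15,44,-21)
river: ρ → (-21,40,19)
river: ρ → (19,36,-25)
river: ρ → (-25,14,30)
river: ρ → (30,46,-9)
river: ρ → (-9,44,35)
ρ-cycle length = 8 (tail of 1 descent step not counted)

8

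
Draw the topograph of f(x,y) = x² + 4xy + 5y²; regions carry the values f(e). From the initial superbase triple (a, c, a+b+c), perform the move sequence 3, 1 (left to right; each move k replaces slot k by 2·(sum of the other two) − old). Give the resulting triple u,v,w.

start (1,5,10) = (f(1,0),f(0,1),f(1,1))
replace slot 3: 2·(1+5) − 10 = 2 → (1,5,2)
replace slot 1: 2·(5+2) − 1 = 13 → (13,5,2)

13,5,2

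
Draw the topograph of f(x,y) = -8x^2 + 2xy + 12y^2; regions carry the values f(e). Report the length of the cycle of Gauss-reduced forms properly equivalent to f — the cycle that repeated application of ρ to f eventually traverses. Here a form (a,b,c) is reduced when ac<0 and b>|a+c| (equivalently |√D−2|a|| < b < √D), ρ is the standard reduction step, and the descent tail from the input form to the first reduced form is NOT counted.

D = 388, ⌊√D⌋ = 19
descent: ρ → (12,-2,-8)
descent: ρ → (-8,18,2)  [lands on river]
river: ρ → (2,18,-8)
river: ρ → (-8,14,6)
river: ρ → (6,10,-12)
river: ρ → (-12,14,4)
river: ρ → (4,18,-4)
river: ρ → (-4,14,12)
river: ρ → (12,10,-6)
river: ρ → (-6,14,8)
river: ρ → (8,18,-2)
river: ρ → (-2,18,8)
river: ρ → (8,14,-6)
river: ρ → (-6,10,12)
river: ρ → (12,14,-4)
river: ρ → (-4,18,4)
river: ρ → (4,14,-12)
river: ρ → (-12,10,6)
river: ρ → (6,14,-8)
ρ-cycle length = 18 (tail of 2 descent steps not counted)

18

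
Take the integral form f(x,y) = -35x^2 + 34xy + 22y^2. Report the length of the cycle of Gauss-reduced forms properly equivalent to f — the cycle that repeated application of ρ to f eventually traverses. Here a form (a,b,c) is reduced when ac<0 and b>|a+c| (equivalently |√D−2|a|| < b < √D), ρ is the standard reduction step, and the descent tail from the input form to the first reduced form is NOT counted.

D = 4236, ⌊√D⌋ = 65
river: ρ → (22,54,-15)
river: ρ → (-15,36,49)
river: ρ → (49,62,-2)
river: ρ → (-2,62,49)
river: ρ → (49,36,-15)
river: ρ → (-15,54,22)
river: ρ → (22,34,-35)
river: ρ → (-35,36,21)
river: ρ → (21,48,-23)
river: ρ → (-23,44,25)
river: ρ → (25,56,-11)
river: ρ → (-11,54,30)
river: ρ → (30,6,-35)
river: ρ → (-35,64,1)
river: ρ → (1,64,-35)
river: ρ → (-35,6,30)
river: ρ → (30,54,-11)
river: ρ → (-11,56,25)
river: ρ → (25,44,-23)
river: ρ → (-23,48,21)
river: ρ → (21,36,-35)
river: ρ → (-35,34,22)
ρ-cycle length = 22 (tail of 0 descent steps not counted)

22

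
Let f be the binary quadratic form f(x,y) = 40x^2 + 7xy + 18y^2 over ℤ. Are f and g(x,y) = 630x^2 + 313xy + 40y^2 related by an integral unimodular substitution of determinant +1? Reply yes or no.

D₁ = -2831, D₂ = -2831
f: flip: (40,7,18)→(18,-7,40)
f: reduced (well bottom): (18,-7,40) with a≤c, −a<b≤a
g: flip: (630,313,40)→(40,-313,630)
g: translate: b→7 (≡-313 mod 80), so (40,-313,630)→(40,7,18)
g: flip: (40,7,18)→(18,-7,40)
g: reduced (well bottom): (18,-7,40) with a≤c, −a<b≤a
reduced forms (18, -7, 40) vs (18, -7, 40) ⇒ equivalent

yes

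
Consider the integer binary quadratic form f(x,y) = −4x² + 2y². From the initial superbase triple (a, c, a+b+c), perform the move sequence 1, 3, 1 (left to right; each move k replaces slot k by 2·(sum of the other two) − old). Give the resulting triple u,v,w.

start (-4,2,-2) = (f(1,0),f(0,1),f(1,1))
replace slot 1: 2·(2+(-2)) − (-4) = 4 → (4,2,-2)
replace slot 3: 2·(4+2) − (-2) = 14 → (4,2,14)
replace slot 1: 2·(2+14) − 4 = 28 → (28,2,14)

28,2,14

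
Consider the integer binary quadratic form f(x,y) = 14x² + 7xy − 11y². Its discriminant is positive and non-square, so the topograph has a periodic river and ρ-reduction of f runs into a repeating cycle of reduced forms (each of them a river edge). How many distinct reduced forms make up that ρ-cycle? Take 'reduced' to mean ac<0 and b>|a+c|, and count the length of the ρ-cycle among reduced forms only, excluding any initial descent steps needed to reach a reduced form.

D = 665, ⌊√D⌋ = 25
river: ρ → (-11,15,10)
river: ρ → (10,25,-1)
river: ρ → (-1,25,10)
river: ρ → (10,15,-11)
river: ρ → (-11,7,14)
river: ρ → (14,21,-4)
river: ρ → (-4,19,19)
river: ρ → (19,19,-4)
river: ρ → (-4,21,14)
river: ρ → (14,7,-11)
ρ-cycle length = 10 (tail of 0 descent steps not counted)

10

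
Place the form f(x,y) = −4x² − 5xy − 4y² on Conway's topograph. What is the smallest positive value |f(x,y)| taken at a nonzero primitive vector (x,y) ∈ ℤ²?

translate: b→-3 (≡5 mod 8), so (4,5,4)→(4,-3,3)
flip: (4,-3,3)→(3,3,4)
reduced (well bottom): (3,3,4) with a≤c, −a<b≤a
well minimum |f| = |-3| = 3 (negative-definite)

3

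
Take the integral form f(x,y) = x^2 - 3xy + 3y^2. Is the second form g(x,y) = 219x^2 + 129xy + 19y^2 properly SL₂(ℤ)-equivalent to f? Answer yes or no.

D₁ = -3, D₂ = -3
f: translate: b→1 (≡-3 mod 2), so (1,-3,3)→(1,1,1)
f: reduced (well bottom): (1,1,1) with a≤c, −a<b≤a
g: flip: (219,129,19)→(19,-129,219)
g: translate: b→-15 (≡-129 mod 38), so (19,-129,219)→(19,-15,3)
g: flip: (19,-15,3)→(3,15,19)
g: translate: b→3 (≡15 mod 6), so (3,15,19)→(3,3,1)
g: flip: (3,3,1)→(1,-3,3)
g: translate: b→1 (≡-3 mod 2), so (1,-3,3)→(1,1,1)
g: reduced (well bottom): (1,1,1) with a≤c, −a<b≤a
reduced forms (1, 1, 1) vs (1, 1, 1) ⇒ equivalent

yes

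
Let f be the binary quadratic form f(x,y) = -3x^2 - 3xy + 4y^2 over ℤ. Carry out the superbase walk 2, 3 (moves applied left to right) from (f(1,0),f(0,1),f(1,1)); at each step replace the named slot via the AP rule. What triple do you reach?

start (-3,4,-2) = (f(1,0),f(0,1),f(1,1))
replace slot 2: 2·((-3)+(-2)) − 4 = -14 → (-3,-14,-2)
replace slot 3: 2·((-3)+(-14)) − (-2) = -32 → (-3,-14,-32)

-3,-14,-32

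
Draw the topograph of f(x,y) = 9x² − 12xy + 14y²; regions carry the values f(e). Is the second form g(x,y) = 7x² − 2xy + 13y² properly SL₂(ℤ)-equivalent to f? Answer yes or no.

D₁ = -360, D₂ = -360
f: translate: b→6 (≡-12 mod 18), so (9,-12,14)→(9,6,11)
f: reduced (well bottom): (9,6,11) with a≤c, −a<b≤a
g: reduced (well bottom): (7,-2,13) with a≤c, −a<b≤a
reduced forms (9, 6, 11) vs (7, -2, 13) ⇒ inequivalent

no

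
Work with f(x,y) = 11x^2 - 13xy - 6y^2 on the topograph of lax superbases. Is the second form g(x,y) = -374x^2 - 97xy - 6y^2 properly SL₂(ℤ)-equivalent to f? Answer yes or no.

D₁ = 433, D₂ = 433
river cycle of f (length 46): (-6, 13, 11), (11, 9, -8), (-8, 7, 12), (12, 17, -3), (-3, 19, 6), (6, 17, -6), (-6, 19, 3), (3, 17, -12), (-12, 7, 8), (8, 9, -11), … (36 more)
river cycle of g (length 46): (-6, 13, 11), (11, 9, -8), (-8, 7, 12), (12, 17, -3), (-3, 19, 6), (6, 17, -6), (-6, 19, 3), (3, 17, -12), (-12, 7, 8), (8, 9, -11), … (36 more)
cycles coincide ⇒ equivalent

yes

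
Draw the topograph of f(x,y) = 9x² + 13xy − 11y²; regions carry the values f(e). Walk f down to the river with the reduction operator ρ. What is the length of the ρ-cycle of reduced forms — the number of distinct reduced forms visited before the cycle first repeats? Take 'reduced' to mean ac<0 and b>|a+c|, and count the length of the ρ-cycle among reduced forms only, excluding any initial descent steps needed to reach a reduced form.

D = 565, ⌊√D⌋ = 23
river: ρ → (-11,9,11)
river: ρ → (11,13,-9)
river: ρ → (-9,23,1)
river: ρ → (1,23,-9)
river: ρ → (-9,13,11)
river: ρ → (11,9,-11)
river: ρ → (-11,13,9)
river: ρ → (9,23,-1)
river: ρ → (-1,23,9)
river: ρ → (9,13,-11)
ρ-cycle length = 10 (tail of 0 descent steps not counted)

10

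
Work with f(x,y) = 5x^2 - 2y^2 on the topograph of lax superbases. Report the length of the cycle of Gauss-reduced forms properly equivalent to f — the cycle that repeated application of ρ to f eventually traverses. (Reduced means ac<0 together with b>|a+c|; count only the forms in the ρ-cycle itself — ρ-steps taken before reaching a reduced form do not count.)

D = 40, ⌊√D⌋ = 6
descent: ρ → (-2,4,3)  [lands on river]
river: ρ → (3,2,-3)
river: ρ → (-3,4,2)
river: ρ → (2,4,-3)
river: ρ → (-3,2,3)
river: ρ → (3,4,-2)
ρ-cycle length = 6 (tail of 1 descent step not counted)

6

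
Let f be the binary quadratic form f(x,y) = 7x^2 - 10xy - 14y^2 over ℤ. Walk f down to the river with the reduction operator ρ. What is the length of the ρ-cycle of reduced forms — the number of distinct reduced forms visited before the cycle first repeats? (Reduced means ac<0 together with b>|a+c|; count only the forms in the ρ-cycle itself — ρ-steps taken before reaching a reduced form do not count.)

D = 492, ⌊√D⌋ = 22
descent: ρ → (-14,10,7)  [lands on river]
river: ρ → (7,18,-6)
river: ρ → (-6,18,7)
river: ρ → (7,10,-14)
river: ρ → (-14,18,3)
river: ρ → (3,18,-14)
ρ-cycle length = 6 (tail of 1 descent step not counted)

6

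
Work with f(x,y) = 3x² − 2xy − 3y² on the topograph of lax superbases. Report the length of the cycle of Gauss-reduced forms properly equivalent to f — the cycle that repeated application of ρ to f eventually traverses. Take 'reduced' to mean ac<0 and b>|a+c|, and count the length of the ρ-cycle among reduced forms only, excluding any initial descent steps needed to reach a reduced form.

D = 40, ⌊√D⌋ = 6
descent: ρ → (-3,2,3)  [lands on river]
river: ρ → (3,4,-2)
river: ρ → (-2,4,3)
river: ρ → (3,2,-3)
river: ρ → (-3,4,2)
river: ρ → (2,4,-3)
ρ-cycle length = 6 (tail of 1 descent step not counted)

6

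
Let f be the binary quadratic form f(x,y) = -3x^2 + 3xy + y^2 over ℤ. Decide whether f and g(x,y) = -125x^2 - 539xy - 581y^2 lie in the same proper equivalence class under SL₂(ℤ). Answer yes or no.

D₁ = 21, D₂ = 21
river cycle of f (length 2): (1, 3, -3), (-3, 3, 1)
river cycle of g (length 2): (-3, 3, 1), (1, 3, -3)
cycles coincide ⇒ equivalent

yes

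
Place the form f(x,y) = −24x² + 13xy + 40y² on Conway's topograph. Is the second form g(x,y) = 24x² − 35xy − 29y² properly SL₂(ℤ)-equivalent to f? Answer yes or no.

D₁ = 4009, D₂ = 4009
river cycle of f (length 10): (-24, 61, 3), (3, 59, -44), (-44, 29, 18), (18, 43, -30), (-30, 17, 31), (31, 45, -16), (-16, 51, 22), (22, 37, -30), (-30, 23, 29), (29, 35, -24)
river cycle of g (length 10): (-29, 35, 24), (24, 61, -3), (-3, 59, 44), (44, 29, -18), (-18, 43, 30), (30, 17, -31), (-31, 45, 16), (16, 51, -22), (-22, 37, 30), (30, 23, -29)
cycles differ ⇒ inequivalent

no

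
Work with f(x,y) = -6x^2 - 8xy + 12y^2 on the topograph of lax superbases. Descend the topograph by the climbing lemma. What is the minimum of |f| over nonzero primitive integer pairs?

descent: ρ → (12,8,-6)  [lands on river]
river: ρ → (-6,16,4)
river: ρ → (4,16,-6)
river: ρ → (-6,8,12)
river: ρ → (12,16,-2)
river: ρ → (-2,16,12)
closes: descent 1, river 6
min |a| on river = 2

2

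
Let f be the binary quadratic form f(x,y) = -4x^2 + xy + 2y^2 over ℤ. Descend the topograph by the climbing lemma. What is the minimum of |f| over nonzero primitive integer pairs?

descent: ρ → (2,3,-3)  [lands on river]
river: ρ → (-3,3,2)
river: ρ → (2,5,-1)
river: ρ → (-1,5,2)
closes: descent 1, river 4
min |a| on river = 1

1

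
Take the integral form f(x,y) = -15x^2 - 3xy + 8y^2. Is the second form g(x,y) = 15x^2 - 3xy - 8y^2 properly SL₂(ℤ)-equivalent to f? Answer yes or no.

D₁ = 489, D₂ = 489
river cycle of f (length 22): (8, 19, -4), (-4, 21, 3), (3, 21, -4), (-4, 19, 8), (8, 13, -10), (-10, 7, 11), (11, 15, -6), (-6, 21, 2), (2, 19, -16), (-16, 13, 5), … (12 more)
river cycle of g (length 22): (-8, 19, 4), (4, 21, -3), (-3, 21, 4), (4, 19, -8), (-8, 13, 10), (10, 7, -11), (-11, 15, 6), (6, 21, -2), (-2, 19, 16), (16, 13, -5), … (12 more)
cycles differ ⇒ inequivalent

no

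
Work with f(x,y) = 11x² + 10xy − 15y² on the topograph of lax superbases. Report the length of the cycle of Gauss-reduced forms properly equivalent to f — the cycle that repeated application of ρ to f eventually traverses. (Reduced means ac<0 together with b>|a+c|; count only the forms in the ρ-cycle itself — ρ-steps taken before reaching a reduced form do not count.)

D = 760, ⌊√D⌋ = 27
river: ρ → (-15,20,6)
river: ρ → (6,16,-21)
river: ρ → (-21,26,1)
river: ρ → (1,26,-21)
river: ρ → (-21,16,6)
river: ρ → (6,20,-15)
river: ρ → (-15,10,11)
river: ρ → (11,12,-14)
river: ρ → (-14,16,9)
river: ρ → (9,20,-10)
river: ρ → (-10,20,9)
river: ρ → (9,16,-14)
river: ρ → (-14,12,11)
river: ρ → (11,10,-15)
ρ-cycle length = 14 (tail of 0 descent steps not counted)

14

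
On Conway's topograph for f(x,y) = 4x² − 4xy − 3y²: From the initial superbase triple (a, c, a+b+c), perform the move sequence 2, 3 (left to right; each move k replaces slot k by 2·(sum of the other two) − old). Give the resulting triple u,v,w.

start (4,-3,-3) = (f(1,0),f(0,1),f(1,1))
replace slot 2: 2·(4+(-3)) − (-3) = 5 → (4,5,-3)
replace slot 3: 2·(4+5) − (-3) = 21 → (4,5,21)

4,5,21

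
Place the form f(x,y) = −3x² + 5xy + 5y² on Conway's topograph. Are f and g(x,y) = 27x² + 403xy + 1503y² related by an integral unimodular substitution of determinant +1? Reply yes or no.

D₁ = 85, D₂ = 85
river cycle of f (length 6): (5, 5, -3), (-3, 7, 3), (3, 5, -5), (-5, 5, 3), (3, 7, -3), (-3, 5, 5)
river cycle of g (length 6): (5, 5, -3), (-3, 7, 3), (3, 5, -5), (-5, 5, 3), (3, 7, -3), (-3, 5, 5)
cycles coincide ⇒ equivalent

yes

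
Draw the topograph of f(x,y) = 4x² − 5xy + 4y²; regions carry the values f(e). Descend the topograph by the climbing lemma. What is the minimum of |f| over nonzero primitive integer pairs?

translate: b→3 (≡-5 mod 8), so (4,-5,4)→(4,3,3)
flip: (4,3,3)→(3,-3,4)
translate: b→3 (≡-3 mod 6), so (3,-3,4)→(3,3,4)
reduced (well bottom): (3,3,4) with a≤c, −a<b≤a
well minimum = a = 3

3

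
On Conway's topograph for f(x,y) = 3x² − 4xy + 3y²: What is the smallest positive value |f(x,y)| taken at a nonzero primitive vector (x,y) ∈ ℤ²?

translate: b→2 (≡-4 mod 6), so (3,-4,3)→(3,2,2)
flip: (3,2,2)→(2,-2,3)
translate: b→2 (≡-2 mod 4), so (2,-2,3)→(2,2,3)
reduced (well bottom): (2,2,3) with a≤c, −a<b≤a
well minimum = a = 2

2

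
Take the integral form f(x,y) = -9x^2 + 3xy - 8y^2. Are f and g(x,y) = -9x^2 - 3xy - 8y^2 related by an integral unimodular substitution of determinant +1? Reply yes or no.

D₁ = -279, D₂ = -279
f is negative-definite; reduce −f:
−f: flip: (9,-3,8)→(8,3,9)
−f: reduced (well bottom): (8,3,9) with a≤c, −a<b≤a
flip sign back: reduced form of f is (-8,-3,-9)
g is negative-definite; reduce −g:
−g: flip: (9,3,8)→(8,-3,9)
−g: reduced (well bottom): (8,-3,9) with a≤c, −a<b≤a
flip sign back: reduced form of g is (-8,3,-9)
reduced forms (-8, -3, -9) vs (-8, 3, -9) ⇒ inequivalent

no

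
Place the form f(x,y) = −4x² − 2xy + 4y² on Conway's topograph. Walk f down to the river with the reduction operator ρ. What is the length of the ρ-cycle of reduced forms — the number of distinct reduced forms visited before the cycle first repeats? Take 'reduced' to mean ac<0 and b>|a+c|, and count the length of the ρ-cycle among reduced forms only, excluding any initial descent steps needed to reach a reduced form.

D = 68, ⌊√D⌋ = 8
descent: ρ → (4,2,-4)  [lands on river]
river: ρ → (-4,6,2)
river: ρ → (2,6,-4)
river: ρ → (-4,2,4)
river: ρ → (4,6,-2)
river: ρ → (-2,6,4)
ρ-cycle length = 6 (tail of 1 descent step not counted)

6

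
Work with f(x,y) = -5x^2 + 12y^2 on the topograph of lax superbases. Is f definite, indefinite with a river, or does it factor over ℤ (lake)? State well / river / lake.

D = b²−4ac = 0² − 4·(-5)·12 = 240
D > 0 non-square ⇒ indefinite ⇒ periodic river

river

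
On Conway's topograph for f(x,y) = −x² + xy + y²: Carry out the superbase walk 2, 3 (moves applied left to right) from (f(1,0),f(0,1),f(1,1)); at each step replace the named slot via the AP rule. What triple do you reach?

start (-1,1,1) = (f(1,0),f(0,1),f(1,1))
replace slot 2: 2·((-1)+1) − 1 = -1 → (-1,-1,1)
replace slot 3: 2·((-1)+(-1)) − 1 = -5 → (-1,-1,-5)

-1,-1,-5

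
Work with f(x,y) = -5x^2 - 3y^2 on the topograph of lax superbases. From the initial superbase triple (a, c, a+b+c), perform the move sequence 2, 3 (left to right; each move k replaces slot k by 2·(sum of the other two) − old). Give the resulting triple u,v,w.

start (-5,-3,-8) = (f(1,0),f(0,1),f(1,1))
replace slot 2: 2·((-5)+(-8)) − (-3) = -23 → (-5,-23,-8)
replace slot 3: 2·((-5)+(-23)) − (-8) = -48 → (-5,-23,-48)

-5,-23,-48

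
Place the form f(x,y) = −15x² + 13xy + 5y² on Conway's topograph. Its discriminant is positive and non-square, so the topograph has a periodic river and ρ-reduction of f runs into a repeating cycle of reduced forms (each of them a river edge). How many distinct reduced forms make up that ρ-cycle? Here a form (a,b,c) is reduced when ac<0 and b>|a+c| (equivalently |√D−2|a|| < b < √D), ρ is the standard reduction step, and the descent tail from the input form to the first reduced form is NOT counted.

D = 469, ⌊√D⌋ = 21
river: ρ → (5,17,-9)
river: ρ → (-9,19,3)
river: ρ → (3,17,-15)
river: ρ → (-15,13,5)
ρ-cycle length = 4 (tail of 0 descent steps not counted)

4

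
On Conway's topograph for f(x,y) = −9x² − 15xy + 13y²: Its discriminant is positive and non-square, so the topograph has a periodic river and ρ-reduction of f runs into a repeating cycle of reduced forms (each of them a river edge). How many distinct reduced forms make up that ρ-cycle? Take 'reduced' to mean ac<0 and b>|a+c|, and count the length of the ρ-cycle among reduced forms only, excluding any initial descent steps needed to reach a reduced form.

D = 693, ⌊√D⌋ = 26
descent: ρ → (13,15,-9)  [lands on river]
river: ρ → (-9,21,7)
river: ρ → (7,21,-9)
river: ρ → (-9,15,13)
river: ρ → (13,11,-11)
river: ρ → (-11,11,13)
ρ-cycle length = 6 (tail of 1 descent step not counted)

6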